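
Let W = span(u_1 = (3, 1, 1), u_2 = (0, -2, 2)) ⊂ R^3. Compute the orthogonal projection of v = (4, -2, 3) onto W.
proj_W(v) = (39/11, -29/22, 81/22)

Set up U = [u_1 | ... | u_2] ∈ R^(3×2). The projector onto W = col(U) is P = U (U^T U)^(-1) U^T.
Compute U^T U =
  [11, 0]
  [0, 8],
and U^T v = (13, 10).
Solve U^T U · c = U^T v for the coefficients: c = (13/11, 5/4). The projection is proj_W(v) = U c.
Check: (v - proj_W(v)) · u_1 = 0  (should be 0).
Check: (v - proj_W(v)) · u_2 = 0  (should be 0).
Result: proj_W(v) = (39/11, -29/22, 81/22).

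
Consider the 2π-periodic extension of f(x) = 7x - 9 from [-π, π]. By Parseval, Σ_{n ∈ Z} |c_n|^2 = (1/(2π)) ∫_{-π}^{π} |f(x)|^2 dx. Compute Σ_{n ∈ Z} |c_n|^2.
Σ |c_n|^2 = 49π^2/3 + 81

Expand and integrate term by term over [-π, π]:
  ∫ (7x)^2 dx = 49·(2π^3/3); ∫ 2·7·(-9)·x dx = 0 (odd integrand); ∫ (-9)^2 dx = 81·2π.
So (1/(2π)) ∫_{-π}^{π} (7x - 9)^2 dx = 49π^2/3 + 81 = 49π^2/3 + 81.
Parseval ⇒ Σ |c_n|^2 = 49π^2/3 + 81.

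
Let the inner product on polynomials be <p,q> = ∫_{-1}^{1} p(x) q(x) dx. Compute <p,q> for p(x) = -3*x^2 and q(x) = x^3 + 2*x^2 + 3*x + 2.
<p,q> = -32/5

Expand the product: p(x)·q(x) = -3*x^5 - 6*x^4 - 9*x^3 - 6*x^2.
∫_{-1}^{1} of each monomial x^k gives [2/(k+1) if k even, 0 if k odd]. Integrating term-by-term (or equivalently evaluating the antiderivative F(x) = -x^6/2 - 6*x^5/5 - 9*x^4/4 - 2*x^3 at the endpoints):
  F(1) − F(−1) = -119/20 − (9/20) = -32/5.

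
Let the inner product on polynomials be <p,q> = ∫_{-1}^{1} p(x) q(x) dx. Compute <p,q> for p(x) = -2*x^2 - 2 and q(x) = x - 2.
<p,q> = 32/3

Expand the product: p(x)·q(x) = -2*x^3 + 4*x^2 - 2*x + 4.
∫_{-1}^{1} of each monomial x^k gives [2/(k+1) if k even, 0 if k odd]. Integrating term-by-term (or equivalently evaluating the antiderivative F(x) = -x^4/2 + 4*x^3/3 - x^2 + 4*x at the endpoints):
  F(1) − F(−1) = 23/6 − (-41/6) = 32/3.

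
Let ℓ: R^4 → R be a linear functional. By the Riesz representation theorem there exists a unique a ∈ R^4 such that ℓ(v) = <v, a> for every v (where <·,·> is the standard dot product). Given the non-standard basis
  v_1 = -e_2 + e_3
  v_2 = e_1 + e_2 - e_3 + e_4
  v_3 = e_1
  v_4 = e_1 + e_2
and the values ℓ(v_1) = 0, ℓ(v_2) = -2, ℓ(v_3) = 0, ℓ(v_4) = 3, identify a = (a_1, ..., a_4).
a = (0, 3, 3, -2)

Write a = (a_1, ..., a_4) in the standard basis. For each basis vector v_i, ℓ(v_i) = <v_i, a> is a linear equation in the a_j's. Collect the n equations into a matrix system V a = ℓ, where row i of V is v_i (expressed in the standard basis). Since V is invertible (lower-triangular with 1s on the diagonal, up to permutation), solve by back-substitution:
  V =
[[0, -1, 1, 0],
 [1, 1, -1, 1],
 [1, 0, 0, 0],
 [1, 1, 0, 0]]
  V a = (0, -2, 0, 3)
Solving gives a = (0, 3, 3, -2).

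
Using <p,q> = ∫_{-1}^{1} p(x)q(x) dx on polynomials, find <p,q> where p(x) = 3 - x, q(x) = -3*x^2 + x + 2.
<p,q> = 16/3

Expand the product: p(x)·q(x) = 3*x^3 - 10*x^2 + x + 6.
∫_{-1}^{1} of each monomial x^k gives [2/(k+1) if k even, 0 if k odd]. Integrating term-by-term (or equivalently evaluating the antiderivative F(x) = 3*x^4/4 - 10*x^3/3 + x^2/2 + 6*x at the endpoints):
  F(1) − F(−1) = 47/12 − (-17/12) = 16/3.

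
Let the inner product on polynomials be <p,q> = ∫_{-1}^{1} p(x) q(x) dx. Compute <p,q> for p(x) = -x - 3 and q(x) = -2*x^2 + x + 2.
<p,q> = -26/3

Expand the product: p(x)·q(x) = 2*x^3 + 5*x^2 - 5*x - 6.
∫_{-1}^{1} of each monomial x^k gives [2/(k+1) if k even, 0 if k odd]. Integrating term-by-term (or equivalently evaluating the antiderivative F(x) = x^4/2 + 5*x^3/3 - 5*x^2/2 - 6*x at the endpoints):
  F(1) − F(−1) = -19/3 − (7/3) = -26/3.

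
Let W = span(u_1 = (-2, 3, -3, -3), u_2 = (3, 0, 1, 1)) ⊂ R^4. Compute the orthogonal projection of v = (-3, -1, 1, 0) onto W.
proj_W(v) = (-552/197, -288/197, 40/197, 40/197)

Set up U = [u_1 | ... | u_2] ∈ R^(4×2). The projector onto W = col(U) is P = U (U^T U)^(-1) U^T.
Compute U^T U =
  [31, -12]
  [-12, 11],
and U^T v = (0, -8).
Solve U^T U · c = U^T v for the coefficients: c = (-96/197, -248/197). The projection is proj_W(v) = U c.
Check: (v - proj_W(v)) · u_1 = 0  (should be 0).
Check: (v - proj_W(v)) · u_2 = 0  (should be 0).
Result: proj_W(v) = (-552/197, -288/197, 40/197, 40/197).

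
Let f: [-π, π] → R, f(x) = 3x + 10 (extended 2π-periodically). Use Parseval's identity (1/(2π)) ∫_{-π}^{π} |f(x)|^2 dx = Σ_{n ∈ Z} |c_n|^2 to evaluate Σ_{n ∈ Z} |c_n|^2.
Σ |c_n|^2 = 3π^2 + 100

Expand and integrate term by term over [-π, π]:
  ∫ (3x)^2 dx = 9·(2π^3/3); ∫ 2·3·(10)·x dx = 0 (odd integrand); ∫ 10^2 dx = 100·2π.
So (1/(2π)) ∫_{-π}^{π} (3x + 10)^2 dx = 9π^2/3 + 100 = 3π^2 + 100.
Parseval ⇒ Σ |c_n|^2 = 3π^2 + 100.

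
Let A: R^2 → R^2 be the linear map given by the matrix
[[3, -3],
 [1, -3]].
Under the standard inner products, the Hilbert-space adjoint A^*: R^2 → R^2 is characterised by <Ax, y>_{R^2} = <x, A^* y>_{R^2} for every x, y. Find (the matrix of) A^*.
A^* = A^T =
[[3, 1],
 [-3, -3]]

For real matrices with standard dot products, the defining identity <Ax, y> = <x, A^* y> gives (Ax)^T y = x^T (A^*) y, i.e. x^T A^T y = x^T (A^*) y. Since this holds for all x, y, we must have A^* = A^T. Therefore
A^* =
[[3, 1],
 [-3, -3]].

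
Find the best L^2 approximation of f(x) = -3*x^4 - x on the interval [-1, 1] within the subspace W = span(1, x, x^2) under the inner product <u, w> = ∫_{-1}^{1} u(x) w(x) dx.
g(x) = -18*x^2/7 - x + 9/35

The best approximation g ∈ W is the orthogonal projection of f onto W. Writing g = a_0 + a_1 x + a_2 x^2, the coefficients solve the normal equations G · a = b where
  G_{ij} = <φ_i, φ_j> and b_i = <f, φ_i>, with φ_0 = 1, φ_1 = x, φ_2 = x^2.
G =
  [2, 0, 2/3]
  [0, 2/3, 0]
  [2/3, 0, 2/5],
b = (-6/5, -2/3, -6/7).
Solving gives a_0 = 9/35, a_1 = -1, a_2 = -18/7, so
  g(x) = -18*x^2/7 - x + 9/35.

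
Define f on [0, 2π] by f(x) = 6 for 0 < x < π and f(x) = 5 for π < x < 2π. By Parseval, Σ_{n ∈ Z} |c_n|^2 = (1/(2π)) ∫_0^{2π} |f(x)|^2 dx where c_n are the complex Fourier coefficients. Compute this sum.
Σ |c_n|^2 = 61/2

Parseval equates the L^2 energy of f (normalised by 1/(2π)) with the ℓ^2 sum of its Fourier coefficients: (1/(2π)) ∫_0^{2π} |f|^2 = Σ |c_n|^2.
Compute the left side: (1/(2π)) [∫_0^π 6^2 dx + ∫_π^{2π} 5^2 dx] = (1/(2π)) · (36π + 25π) = (36 + 25)/2 = 61/2.
So Σ_{n ∈ Z} |c_n|^2 = 61/2.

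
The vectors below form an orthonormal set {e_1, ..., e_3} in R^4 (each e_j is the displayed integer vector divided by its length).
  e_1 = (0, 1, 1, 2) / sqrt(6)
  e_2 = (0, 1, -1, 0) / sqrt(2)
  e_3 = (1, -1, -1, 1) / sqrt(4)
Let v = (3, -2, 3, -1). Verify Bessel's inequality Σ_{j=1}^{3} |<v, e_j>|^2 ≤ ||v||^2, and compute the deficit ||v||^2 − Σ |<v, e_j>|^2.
Σ |<v, e_j>|^2 = 155/12; ||v||^2 = 23; deficit = 121/12

Write each e_j = u_j / sqrt(<u_j, u_j>) where u_j is the displayed integer vector. Then <v, e_j> = <v, u_j> / sqrt(<u_j, u_j>), so |<v, e_j>|^2 = <v, u_j>^2 / <u_j, u_j>.
Coefficients: <v, e_1> = -1/sqrt(6), <v, e_2> = -5/sqrt(2), <v, e_3> = 1/sqrt(4).
Square and sum: Σ |<v, e_j>|^2 = 155/12.
Compute ||v||^2 = v·v = 23.
Deficit = 23 − 155/12 = 121/12 ≥ 0, confirming Bessel's inequality. (The deficit equals ||v − Σ <v,e_j> e_j||^2, the squared distance from v to span{e_j}.)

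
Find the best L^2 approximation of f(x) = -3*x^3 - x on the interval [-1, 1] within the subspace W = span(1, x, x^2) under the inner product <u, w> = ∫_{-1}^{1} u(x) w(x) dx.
g(x) = -14*x/5

The best approximation g ∈ W is the orthogonal projection of f onto W. Writing g = a_0 + a_1 x + a_2 x^2, the coefficients solve the normal equations G · a = b where
  G_{ij} = <φ_i, φ_j> and b_i = <f, φ_i>, with φ_0 = 1, φ_1 = x, φ_2 = x^2.
G =
  [2, 0, 2/3]
  [0, 2/3, 0]
  [2/3, 0, 2/5],
b = (0, -28/15, 0).
Solving gives a_0 = 0, a_1 = -14/5, a_2 = 0, so
  g(x) = -14*x/5.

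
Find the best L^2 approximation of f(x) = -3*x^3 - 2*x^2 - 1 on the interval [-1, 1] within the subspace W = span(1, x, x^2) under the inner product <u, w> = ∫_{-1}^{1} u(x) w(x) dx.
g(x) = -2*x^2 - 9*x/5 - 1

The best approximation g ∈ W is the orthogonal projection of f onto W. Writing g = a_0 + a_1 x + a_2 x^2, the coefficients solve the normal equations G · a = b where
  G_{ij} = <φ_i, φ_j> and b_i = <f, φ_i>, with φ_0 = 1, φ_1 = x, φ_2 = x^2.
G =
  [2, 0, 2/3]
  [0, 2/3, 0]
  [2/3, 0, 2/5],
b = (-10/3, -6/5, -22/15).
Solving gives a_0 = -1, a_1 = -9/5, a_2 = -2, so
  g(x) = -2*x^2 - 9*x/5 - 1.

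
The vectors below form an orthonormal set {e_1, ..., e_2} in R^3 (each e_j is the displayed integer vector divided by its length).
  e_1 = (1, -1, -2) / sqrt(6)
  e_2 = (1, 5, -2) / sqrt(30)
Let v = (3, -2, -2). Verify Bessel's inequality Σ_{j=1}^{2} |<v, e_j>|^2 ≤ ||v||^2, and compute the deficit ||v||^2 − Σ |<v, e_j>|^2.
Σ |<v, e_j>|^2 = 69/5; ||v||^2 = 17; deficit = 16/5

Write each e_j = u_j / sqrt(<u_j, u_j>) where u_j is the displayed integer vector. Then <v, e_j> = <v, u_j> / sqrt(<u_j, u_j>), so |<v, e_j>|^2 = <v, u_j>^2 / <u_j, u_j>.
Coefficients: <v, e_1> = 9/sqrt(6), <v, e_2> = -3/sqrt(30).
Square and sum: Σ |<v, e_j>|^2 = 69/5.
Compute ||v||^2 = v·v = 17.
Deficit = 17 − 69/5 = 16/5 ≥ 0, confirming Bessel's inequality. (The deficit equals ||v − Σ <v,e_j> e_j||^2, the squared distance from v to span{e_j}.)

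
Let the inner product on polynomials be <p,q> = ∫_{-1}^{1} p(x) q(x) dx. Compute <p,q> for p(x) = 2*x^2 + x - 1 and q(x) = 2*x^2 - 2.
<p,q> = 8/5

Expand the product: p(x)·q(x) = 4*x^4 + 2*x^3 - 6*x^2 - 2*x + 2.
∫_{-1}^{1} of each monomial x^k gives [2/(k+1) if k even, 0 if k odd]. Integrating term-by-term (or equivalently evaluating the antiderivative F(x) = 4*x^5/5 + x^4/2 - 2*x^3 - x^2 + 2*x at the endpoints):
  F(1) − F(−1) = 3/10 − (-13/10) = 8/5.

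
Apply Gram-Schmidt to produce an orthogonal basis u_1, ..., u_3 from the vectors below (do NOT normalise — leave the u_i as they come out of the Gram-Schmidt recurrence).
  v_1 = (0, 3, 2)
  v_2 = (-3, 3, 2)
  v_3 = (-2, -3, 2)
Orthogonal basis:
  u_1 = (0, 3, 2)
  u_2 = (-3, 0, 0)
  u_3 = (0, -24/13, 36/13)

Apply the Gram-Schmidt recurrence
  u_1 = v_1
  u_i = v_i − Σ_{j<i} ((v_i · u_j) / (u_j · u_j)) · u_j.

Step by step this gives:
  u_1 = (0, 3, 2)
  u_2 = (-3, 0, 0)
  u_3 = (0, -24/13, 36/13)

Orthogonality check:
  u_2 · u_1 = 0 (should be 0)
  u_3 · u_1 = 0 (should be 0)
  u_3 · u_2 = 0 (should be 0)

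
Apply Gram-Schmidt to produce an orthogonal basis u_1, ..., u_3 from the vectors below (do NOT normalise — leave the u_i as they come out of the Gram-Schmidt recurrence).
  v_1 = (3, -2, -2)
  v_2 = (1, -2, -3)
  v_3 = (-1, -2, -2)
Orthogonal basis:
  u_1 = (3, -2, -2)
  u_2 = (-22/17, -8/17, -25/17)
  u_3 = (-16/69, -56/69, 32/69)

Apply the Gram-Schmidt recurrence
  u_1 = v_1
  u_i = v_i − Σ_{j<i} ((v_i · u_j) / (u_j · u_j)) · u_j.

Step by step this gives:
  u_1 = (3, -2, -2)
  u_2 = (-22/17, -8/17, -25/17)
  u_3 = (-16/69, -56/69, 32/69)

Orthogonality check:
  u_2 · u_1 = 0 (should be 0)
  u_3 · u_1 = 0 (should be 0)
  u_3 · u_2 = 0 (should be 0)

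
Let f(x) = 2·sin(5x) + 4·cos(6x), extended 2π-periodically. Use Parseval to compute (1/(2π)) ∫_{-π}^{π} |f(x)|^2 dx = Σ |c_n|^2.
Σ |c_n|^2 = 10

Expand |f|^2 and use orthogonality of {sin(nx), cos(mx)} on [-π, π]:
  ∫_{-π}^{π} sin(nx)^2 dx = π, ∫ cos(mx)^2 dx = π, and cross terms integrate to 0.
So ∫_{-π}^{π} f(x)^2 dx = 2^2 · π + 4^2 · π = (4 + 16)π.
Divide by 2π: (4 + 16)/2 = 10.
By Parseval, this equals Σ |c_n|^2.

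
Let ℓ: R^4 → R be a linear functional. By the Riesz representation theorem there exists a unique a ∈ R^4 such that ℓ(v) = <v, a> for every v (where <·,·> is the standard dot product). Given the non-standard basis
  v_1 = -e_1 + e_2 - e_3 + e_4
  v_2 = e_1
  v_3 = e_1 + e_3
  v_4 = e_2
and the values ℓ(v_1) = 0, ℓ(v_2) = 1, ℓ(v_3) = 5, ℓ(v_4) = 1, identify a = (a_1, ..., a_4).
a = (1, 1, 4, 4)

Write a = (a_1, ..., a_4) in the standard basis. For each basis vector v_i, ℓ(v_i) = <v_i, a> is a linear equation in the a_j's. Collect the n equations into a matrix system V a = ℓ, where row i of V is v_i (expressed in the standard basis). Since V is invertible (lower-triangular with 1s on the diagonal, up to permutation), solve by back-substitution:
  V =
[[-1, 1, -1, 1],
 [1, 0, 0, 0],
 [1, 0, 1, 0],
 [0, 1, 0, 0]]
  V a = (0, 1, 5, 1)
Solving gives a = (1, 1, 4, 4).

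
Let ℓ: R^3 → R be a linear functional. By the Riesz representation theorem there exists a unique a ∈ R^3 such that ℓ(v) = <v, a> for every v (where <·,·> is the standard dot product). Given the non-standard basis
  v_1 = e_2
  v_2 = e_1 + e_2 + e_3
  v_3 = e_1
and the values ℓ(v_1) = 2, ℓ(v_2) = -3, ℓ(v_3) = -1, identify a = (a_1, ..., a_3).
a = (-1, 2, -4)

Write a = (a_1, ..., a_3) in the standard basis. For each basis vector v_i, ℓ(v_i) = <v_i, a> is a linear equation in the a_j's. Collect the n equations into a matrix system V a = ℓ, where row i of V is v_i (expressed in the standard basis). Since V is invertible (lower-triangular with 1s on the diagonal, up to permutation), solve by back-substitution:
  V =
[[0, 1, 0],
 [1, 1, 1],
 [1, 0, 0]]
  V a = (2, -3, -1)
Solving gives a = (-1, 2, -4).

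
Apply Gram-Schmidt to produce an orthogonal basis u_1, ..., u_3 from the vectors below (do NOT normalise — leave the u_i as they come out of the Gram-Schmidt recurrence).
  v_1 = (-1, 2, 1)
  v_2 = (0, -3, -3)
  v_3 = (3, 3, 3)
Orthogonal basis:
  u_1 = (-1, 2, 1)
  u_2 = (-3/2, 0, -3/2)
  u_3 = (1, 1, -1)

Apply the Gram-Schmidt recurrence
  u_1 = v_1
  u_i = v_i − Σ_{j<i} ((v_i · u_j) / (u_j · u_j)) · u_j.

Step by step this gives:
  u_1 = (-1, 2, 1)
  u_2 = (-3/2, 0, -3/2)
  u_3 = (1, 1, -1)

Orthogonality check:
  u_2 · u_1 = 0 (should be 0)
  u_3 · u_1 = 0 (should be 0)
  u_3 · u_2 = 0 (should be 0)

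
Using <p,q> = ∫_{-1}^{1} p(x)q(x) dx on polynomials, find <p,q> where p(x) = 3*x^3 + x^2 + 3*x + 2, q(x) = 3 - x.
<p,q> = 54/5

Expand the product: p(x)·q(x) = -3*x^4 + 8*x^3 + 7*x + 6.
∫_{-1}^{1} of each monomial x^k gives [2/(k+1) if k even, 0 if k odd]. Integrating term-by-term (or equivalently evaluating the antiderivative F(x) = -3*x^5/5 + 2*x^4 + 7*x^2/2 + 6*x at the endpoints):
  F(1) − F(−1) = 109/10 − (1/10) = 54/5.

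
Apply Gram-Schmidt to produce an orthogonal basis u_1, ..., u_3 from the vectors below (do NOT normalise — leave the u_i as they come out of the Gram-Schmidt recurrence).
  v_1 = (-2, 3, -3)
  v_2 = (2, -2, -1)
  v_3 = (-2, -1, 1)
Orthogonal basis:
  u_1 = (-2, 3, -3)
  u_2 = (15/11, -23/22, -43/22)
  u_3 = (-216/149, -192/149, -48/149)

Apply the Gram-Schmidt recurrence
  u_1 = v_1
  u_i = v_i − Σ_{j<i} ((v_i · u_j) / (u_j · u_j)) · u_j.

Step by step this gives:
  u_1 = (-2, 3, -3)
  u_2 = (15/11, -23/22, -43/22)
  u_3 = (-216/149, -192/149, -48/149)

Orthogonality check:
  u_2 · u_1 = 0 (should be 0)
  u_3 · u_1 = 0 (should be 0)
  u_3 · u_2 = 0 (should be 0)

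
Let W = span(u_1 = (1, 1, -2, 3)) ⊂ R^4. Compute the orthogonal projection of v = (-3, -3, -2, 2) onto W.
proj_W(v) = (4/15, 4/15, -8/15, 4/5)

Set up U = [u_1 | ... | u_1] ∈ R^(4×1). The projector onto W = col(U) is P = U (U^T U)^(-1) U^T.
Compute U^T U =
  [15],
and U^T v = (4).
Solve U^T U · c = U^T v for the coefficients: c = (4/15). The projection is proj_W(v) = U c.
Check: (v - proj_W(v)) · u_1 = 0  (should be 0).
Result: proj_W(v) = (4/15, 4/15, -8/15, 4/5).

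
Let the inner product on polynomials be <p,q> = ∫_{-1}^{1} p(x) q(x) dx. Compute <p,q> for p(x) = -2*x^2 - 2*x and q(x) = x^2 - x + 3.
<p,q> = -52/15

Expand the product: p(x)·q(x) = -2*x^4 - 4*x^2 - 6*x.
∫_{-1}^{1} of each monomial x^k gives [2/(k+1) if k even, 0 if k odd]. Integrating term-by-term (or equivalently evaluating the antiderivative F(x) = -2*x^5/5 - 4*x^3/3 - 3*x^2 at the endpoints):
  F(1) − F(−1) = -71/15 − (-19/15) = -52/15.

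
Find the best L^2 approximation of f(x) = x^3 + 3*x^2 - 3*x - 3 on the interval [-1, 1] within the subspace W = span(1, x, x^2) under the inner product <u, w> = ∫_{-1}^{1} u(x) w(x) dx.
g(x) = 3*x^2 - 12*x/5 - 3

The best approximation g ∈ W is the orthogonal projection of f onto W. Writing g = a_0 + a_1 x + a_2 x^2, the coefficients solve the normal equations G · a = b where
  G_{ij} = <φ_i, φ_j> and b_i = <f, φ_i>, with φ_0 = 1, φ_1 = x, φ_2 = x^2.
G =
  [2, 0, 2/3]
  [0, 2/3, 0]
  [2/3, 0, 2/5],
b = (-4, -8/5, -4/5).
Solving gives a_0 = -3, a_1 = -12/5, a_2 = 3, so
  g(x) = 3*x^2 - 12*x/5 - 3.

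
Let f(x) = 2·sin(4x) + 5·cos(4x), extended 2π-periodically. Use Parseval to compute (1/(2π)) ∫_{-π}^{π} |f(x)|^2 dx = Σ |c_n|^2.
Σ |c_n|^2 = 29/2

Expand |f|^2 and use orthogonality of {sin(nx), cos(mx)} on [-π, π]:
  ∫_{-π}^{π} sin(nx)^2 dx = π, ∫ cos(mx)^2 dx = π, and cross terms integrate to 0.
So ∫_{-π}^{π} f(x)^2 dx = 2^2 · π + 5^2 · π = (4 + 25)π.
Divide by 2π: (4 + 25)/2 = 29/2.
By Parseval, this equals Σ |c_n|^2.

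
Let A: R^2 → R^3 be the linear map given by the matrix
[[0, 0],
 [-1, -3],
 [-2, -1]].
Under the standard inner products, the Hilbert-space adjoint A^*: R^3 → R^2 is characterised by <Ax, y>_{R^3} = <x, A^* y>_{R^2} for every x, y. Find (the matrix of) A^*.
A^* = A^T =
[[0, -1, -2],
 [0, -3, -1]]

For real matrices with standard dot products, the defining identity <Ax, y> = <x, A^* y> gives (Ax)^T y = x^T (A^*) y, i.e. x^T A^T y = x^T (A^*) y. Since this holds for all x, y, we must have A^* = A^T. Therefore
A^* =
[[0, -1, -2],
 [0, -3, -1]].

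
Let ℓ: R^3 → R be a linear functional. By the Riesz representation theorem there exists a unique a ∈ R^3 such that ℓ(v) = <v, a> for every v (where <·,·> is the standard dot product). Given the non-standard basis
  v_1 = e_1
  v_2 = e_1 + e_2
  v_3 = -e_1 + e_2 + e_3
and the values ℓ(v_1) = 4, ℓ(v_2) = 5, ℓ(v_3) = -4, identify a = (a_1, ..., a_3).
a = (4, 1, -1)

Write a = (a_1, ..., a_3) in the standard basis. For each basis vector v_i, ℓ(v_i) = <v_i, a> is a linear equation in the a_j's. Collect the n equations into a matrix system V a = ℓ, where row i of V is v_i (expressed in the standard basis). Since V is invertible (lower-triangular with 1s on the diagonal, up to permutation), solve by back-substitution:
  V =
[[1, 0, 0],
 [1, 1, 0],
 [-1, 1, 1]]
  V a = (4, 5, -4)
Solving gives a = (4, 1, -1).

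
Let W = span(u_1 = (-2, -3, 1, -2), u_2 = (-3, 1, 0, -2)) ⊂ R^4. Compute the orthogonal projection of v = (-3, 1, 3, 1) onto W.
proj_W(v) = (-12/7, 4/7, 0, -8/7)

Set up U = [u_1 | ... | u_2] ∈ R^(4×2). The projector onto W = col(U) is P = U (U^T U)^(-1) U^T.
Compute U^T U =
  [18, 7]
  [7, 14],
and U^T v = (4, 8).
Solve U^T U · c = U^T v for the coefficients: c = (0, 4/7). The projection is proj_W(v) = U c.
Check: (v - proj_W(v)) · u_1 = 0  (should be 0).
Check: (v - proj_W(v)) · u_2 = 0  (should be 0).
Result: proj_W(v) = (-12/7, 4/7, 0, -8/7).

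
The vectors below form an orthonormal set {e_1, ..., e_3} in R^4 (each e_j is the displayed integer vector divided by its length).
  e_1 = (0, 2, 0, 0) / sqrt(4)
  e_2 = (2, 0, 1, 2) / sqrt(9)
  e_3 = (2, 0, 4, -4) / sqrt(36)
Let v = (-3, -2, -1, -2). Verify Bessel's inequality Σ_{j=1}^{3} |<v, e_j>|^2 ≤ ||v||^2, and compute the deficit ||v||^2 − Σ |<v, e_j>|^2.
Σ |<v, e_j>|^2 = 158/9; ||v||^2 = 18; deficit = 4/9

Write each e_j = u_j / sqrt(<u_j, u_j>) where u_j is the displayed integer vector. Then <v, e_j> = <v, u_j> / sqrt(<u_j, u_j>), so |<v, e_j>|^2 = <v, u_j>^2 / <u_j, u_j>.
Coefficients: <v, e_1> = -4/sqrt(4), <v, e_2> = -11/sqrt(9), <v, e_3> = -2/sqrt(36).
Square and sum: Σ |<v, e_j>|^2 = 158/9.
Compute ||v||^2 = v·v = 18.
Deficit = 18 − 158/9 = 4/9 ≥ 0, confirming Bessel's inequality. (The deficit equals ||v − Σ <v,e_j> e_j||^2, the squared distance from v to span{e_j}.)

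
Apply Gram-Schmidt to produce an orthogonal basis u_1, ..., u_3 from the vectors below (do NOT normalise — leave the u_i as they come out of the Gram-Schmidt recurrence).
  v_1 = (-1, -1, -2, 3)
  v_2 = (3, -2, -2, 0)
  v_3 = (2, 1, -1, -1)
Orthogonal basis:
  u_1 = (-1, -1, -2, 3)
  u_2 = (16/5, -9/5, -8/5, -3/5)
  u_3 = (50/123, 182/123, -107/123, 2/41)

Apply the Gram-Schmidt recurrence
  u_1 = v_1
  u_i = v_i − Σ_{j<i} ((v_i · u_j) / (u_j · u_j)) · u_j.

Step by step this gives:
  u_1 = (-1, -1, -2, 3)
  u_2 = (16/5, -9/5, -8/5, -3/5)
  u_3 = (50/123, 182/123, -107/123, 2/41)

Orthogonality check:
  u_2 · u_1 = 0 (should be 0)
  u_3 · u_1 = 0 (should be 0)
  u_3 · u_2 = 0 (should be 0)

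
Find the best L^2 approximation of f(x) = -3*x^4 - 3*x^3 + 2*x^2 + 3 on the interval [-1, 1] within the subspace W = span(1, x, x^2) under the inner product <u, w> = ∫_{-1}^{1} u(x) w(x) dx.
g(x) = -4*x^2/7 - 9*x/5 + 114/35

The best approximation g ∈ W is the orthogonal projection of f onto W. Writing g = a_0 + a_1 x + a_2 x^2, the coefficients solve the normal equations G · a = b where
  G_{ij} = <φ_i, φ_j> and b_i = <f, φ_i>, with φ_0 = 1, φ_1 = x, φ_2 = x^2.
G =
  [2, 0, 2/3]
  [0, 2/3, 0]
  [2/3, 0, 2/5],
b = (92/15, -6/5, 68/35).
Solving gives a_0 = 114/35, a_1 = -9/5, a_2 = -4/7, so
  g(x) = -4*x^2/7 - 9*x/5 + 114/35.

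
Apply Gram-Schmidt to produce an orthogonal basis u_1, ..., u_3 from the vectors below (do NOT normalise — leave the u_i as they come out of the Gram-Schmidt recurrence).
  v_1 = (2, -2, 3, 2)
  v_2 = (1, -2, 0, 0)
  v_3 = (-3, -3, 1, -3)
Orthogonal basis:
  u_1 = (2, -2, 3, 2)
  u_2 = (3/7, -10/7, -6/7, -4/7)
  u_3 = (-74/23, -37/23, 56/23, -47/23)

Apply the Gram-Schmidt recurrence
  u_1 = v_1
  u_i = v_i − Σ_{j<i} ((v_i · u_j) / (u_j · u_j)) · u_j.

Step by step this gives:
  u_1 = (2, -2, 3, 2)
  u_2 = (3/7, -10/7, -6/7, -4/7)
  u_3 = (-74/23, -37/23, 56/23, -47/23)

Orthogonality check:
  u_2 · u_1 = 0 (should be 0)
  u_3 · u_1 = 0 (should be 0)
  u_3 · u_2 = 0 (should be 0)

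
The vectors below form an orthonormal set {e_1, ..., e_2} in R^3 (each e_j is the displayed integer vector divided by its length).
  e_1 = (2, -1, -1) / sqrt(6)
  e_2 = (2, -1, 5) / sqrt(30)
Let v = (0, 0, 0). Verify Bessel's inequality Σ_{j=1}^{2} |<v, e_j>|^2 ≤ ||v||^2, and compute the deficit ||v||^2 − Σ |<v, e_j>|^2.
Σ |<v, e_j>|^2 = 0; ||v||^2 = 0; deficit = 0

Write each e_j = u_j / sqrt(<u_j, u_j>) where u_j is the displayed integer vector. Then <v, e_j> = <v, u_j> / sqrt(<u_j, u_j>), so |<v, e_j>|^2 = <v, u_j>^2 / <u_j, u_j>.
Coefficients: <v, e_1> = 0/sqrt(6), <v, e_2> = 0/sqrt(30).
Square and sum: Σ |<v, e_j>|^2 = 0.
Compute ||v||^2 = v·v = 0.
Deficit = 0 − 0 = 0 ≥ 0, confirming Bessel's inequality. (The deficit equals ||v − Σ <v,e_j> e_j||^2, the squared distance from v to span{e_j}.)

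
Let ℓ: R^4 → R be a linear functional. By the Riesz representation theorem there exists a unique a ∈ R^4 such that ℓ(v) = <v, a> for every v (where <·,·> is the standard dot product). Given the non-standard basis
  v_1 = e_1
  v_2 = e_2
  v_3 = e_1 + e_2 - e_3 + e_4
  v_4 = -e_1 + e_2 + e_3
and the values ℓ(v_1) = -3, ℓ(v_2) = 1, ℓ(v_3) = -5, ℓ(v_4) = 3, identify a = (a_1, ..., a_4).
a = (-3, 1, -1, -4)

Write a = (a_1, ..., a_4) in the standard basis. For each basis vector v_i, ℓ(v_i) = <v_i, a> is a linear equation in the a_j's. Collect the n equations into a matrix system V a = ℓ, where row i of V is v_i (expressed in the standard basis). Since V is invertible (lower-triangular with 1s on the diagonal, up to permutation), solve by back-substitution:
  V =
[[1, 0, 0, 0],
 [0, 1, 0, 0],
 [1, 1, -1, 1],
 [-1, 1, 1, 0]]
  V a = (-3, 1, -5, 3)
Solving gives a = (-3, 1, -1, -4).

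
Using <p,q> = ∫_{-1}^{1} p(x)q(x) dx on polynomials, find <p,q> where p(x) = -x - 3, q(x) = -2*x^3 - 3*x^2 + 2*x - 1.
<p,q> = 172/15

Expand the product: p(x)·q(x) = 2*x^4 + 9*x^3 + 7*x^2 - 5*x + 3.
∫_{-1}^{1} of each monomial x^k gives [2/(k+1) if k even, 0 if k odd]. Integrating term-by-term (or equivalently evaluating the antiderivative F(x) = 2*x^5/5 + 9*x^4/4 + 7*x^3/3 - 5*x^2/2 + 3*x at the endpoints):
  F(1) − F(−1) = 329/60 − (-359/60) = 172/15.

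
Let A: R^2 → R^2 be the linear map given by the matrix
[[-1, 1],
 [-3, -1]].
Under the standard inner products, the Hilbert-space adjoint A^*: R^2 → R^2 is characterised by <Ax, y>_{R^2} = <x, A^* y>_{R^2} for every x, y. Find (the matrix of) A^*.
A^* = A^T =
[[-1, -3],
 [1, -1]]

For real matrices with standard dot products, the defining identity <Ax, y> = <x, A^* y> gives (Ax)^T y = x^T (A^*) y, i.e. x^T A^T y = x^T (A^*) y. Since this holds for all x, y, we must have A^* = A^T. Therefore
A^* =
[[-1, -3],
 [1, -1]].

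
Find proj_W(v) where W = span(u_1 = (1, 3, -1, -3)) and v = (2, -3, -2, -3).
proj_W(v) = (1/5, 3/5, -1/5, -3/5)

Set up U = [u_1 | ... | u_1] ∈ R^(4×1). The projector onto W = col(U) is P = U (U^T U)^(-1) U^T.
Compute U^T U =
  [20],
and U^T v = (4).
Solve U^T U · c = U^T v for the coefficients: c = (1/5). The projection is proj_W(v) = U c.
Check: (v - proj_W(v)) · u_1 = 0  (should be 0).
Result: proj_W(v) = (1/5, 3/5, -1/5, -3/5).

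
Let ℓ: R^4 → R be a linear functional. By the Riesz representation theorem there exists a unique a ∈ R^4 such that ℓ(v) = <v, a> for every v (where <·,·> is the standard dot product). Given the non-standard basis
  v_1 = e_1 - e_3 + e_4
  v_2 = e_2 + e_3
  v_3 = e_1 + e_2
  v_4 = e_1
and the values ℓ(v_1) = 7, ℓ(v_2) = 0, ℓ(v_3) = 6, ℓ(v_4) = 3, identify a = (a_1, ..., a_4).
a = (3, 3, -3, 1)

Write a = (a_1, ..., a_4) in the standard basis. For each basis vector v_i, ℓ(v_i) = <v_i, a> is a linear equation in the a_j's. Collect the n equations into a matrix system V a = ℓ, where row i of V is v_i (expressed in the standard basis). Since V is invertible (lower-triangular with 1s on the diagonal, up to permutation), solve by back-substitution:
  V =
[[1, 0, -1, 1],
 [0, 1, 1, 0],
 [1, 1, 0, 0],
 [1, 0, 0, 0]]
  V a = (7, 0, 6, 3)
Solving gives a = (3, 3, -3, 1).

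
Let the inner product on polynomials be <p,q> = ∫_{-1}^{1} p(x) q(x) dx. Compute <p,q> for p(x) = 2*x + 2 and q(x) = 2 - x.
<p,q> = 20/3

Expand the product: p(x)·q(x) = -2*x^2 + 2*x + 4.
∫_{-1}^{1} of each monomial x^k gives [2/(k+1) if k even, 0 if k odd]. Integrating term-by-term (or equivalently evaluating the antiderivative F(x) = -2*x^3/3 + x^2 + 4*x at the endpoints):
  F(1) − F(−1) = 13/3 − (-7/3) = 20/3.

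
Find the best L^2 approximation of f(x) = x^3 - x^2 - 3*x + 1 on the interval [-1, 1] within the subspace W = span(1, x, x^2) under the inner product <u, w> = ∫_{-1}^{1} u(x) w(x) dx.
g(x) = -x^2 - 12*x/5 + 1

The best approximation g ∈ W is the orthogonal projection of f onto W. Writing g = a_0 + a_1 x + a_2 x^2, the coefficients solve the normal equations G · a = b where
  G_{ij} = <φ_i, φ_j> and b_i = <f, φ_i>, with φ_0 = 1, φ_1 = x, φ_2 = x^2.
G =
  [2, 0, 2/3]
  [0, 2/3, 0]
  [2/3, 0, 2/5],
b = (4/3, -8/5, 4/15).
Solving gives a_0 = 1, a_1 = -12/5, a_2 = -1, so
  g(x) = -x^2 - 12*x/5 + 1.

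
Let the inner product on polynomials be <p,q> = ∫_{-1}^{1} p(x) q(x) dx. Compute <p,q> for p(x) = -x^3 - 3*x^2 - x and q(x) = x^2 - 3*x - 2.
<p,q> = 6

Expand the product: p(x)·q(x) = -x^5 + 10*x^3 + 9*x^2 + 2*x.
∫_{-1}^{1} of each monomial x^k gives [2/(k+1) if k even, 0 if k odd]. Integrating term-by-term (or equivalently evaluating the antiderivative F(x) = -x^6/6 + 5*x^4/2 + 3*x^3 + x^2 at the endpoints):
  F(1) − F(−1) = 19/3 − (1/3) = 6.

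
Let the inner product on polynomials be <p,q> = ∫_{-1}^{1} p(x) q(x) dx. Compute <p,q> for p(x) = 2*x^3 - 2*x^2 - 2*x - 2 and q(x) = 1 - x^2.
<p,q> = -16/5

Expand the product: p(x)·q(x) = -2*x^5 + 2*x^4 + 4*x^3 - 2*x - 2.
∫_{-1}^{1} of each monomial x^k gives [2/(k+1) if k even, 0 if k odd]. Integrating term-by-term (or equivalently evaluating the antiderivative F(x) = -x^6/3 + 2*x^5/5 + x^4 - x^2 - 2*x at the endpoints):
  F(1) − F(−1) = -29/15 − (19/15) = -16/5.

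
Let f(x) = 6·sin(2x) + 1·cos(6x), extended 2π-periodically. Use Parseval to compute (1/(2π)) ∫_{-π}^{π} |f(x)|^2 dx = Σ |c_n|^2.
Σ |c_n|^2 = 37/2

Expand |f|^2 and use orthogonality of {sin(nx), cos(mx)} on [-π, π]:
  ∫_{-π}^{π} sin(nx)^2 dx = π, ∫ cos(mx)^2 dx = π, and cross terms integrate to 0.
So ∫_{-π}^{π} f(x)^2 dx = 6^2 · π + 1^2 · π = (36 + 1)π.
Divide by 2π: (36 + 1)/2 = 37/2.
By Parseval, this equals Σ |c_n|^2.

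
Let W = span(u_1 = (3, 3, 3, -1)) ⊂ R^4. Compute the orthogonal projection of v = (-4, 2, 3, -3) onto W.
proj_W(v) = (9/14, 9/14, 9/14, -3/14)

Set up U = [u_1 | ... | u_1] ∈ R^(4×1). The projector onto W = col(U) is P = U (U^T U)^(-1) U^T.
Compute U^T U =
  [28],
and U^T v = (6).
Solve U^T U · c = U^T v for the coefficients: c = (3/14). The projection is proj_W(v) = U c.
Check: (v - proj_W(v)) · u_1 = 0  (should be 0).
Result: proj_W(v) = (9/14, 9/14, 9/14, -3/14).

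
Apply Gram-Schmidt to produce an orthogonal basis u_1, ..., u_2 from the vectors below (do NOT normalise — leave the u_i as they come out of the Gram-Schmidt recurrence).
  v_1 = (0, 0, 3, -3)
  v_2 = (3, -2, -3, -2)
Orthogonal basis:
  u_1 = (0, 0, 3, -3)
  u_2 = (3, -2, -5/2, -5/2)

Apply the Gram-Schmidt recurrence
  u_1 = v_1
  u_i = v_i − Σ_{j<i} ((v_i · u_j) / (u_j · u_j)) · u_j.

Step by step this gives:
  u_1 = (0, 0, 3, -3)
  u_2 = (3, -2, -5/2, -5/2)

Orthogonality check:
  u_2 · u_1 = 0 (should be 0)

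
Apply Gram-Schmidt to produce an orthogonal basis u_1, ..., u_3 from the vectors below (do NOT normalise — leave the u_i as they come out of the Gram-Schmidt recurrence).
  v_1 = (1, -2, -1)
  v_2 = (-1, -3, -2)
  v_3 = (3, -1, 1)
Orthogonal basis:
  u_1 = (1, -2, -1)
  u_2 = (-13/6, -2/3, -5/6)
  u_3 = (-1/7, -3/7, 5/7)

Apply the Gram-Schmidt recurrence
  u_1 = v_1
  u_i = v_i − Σ_{j<i} ((v_i · u_j) / (u_j · u_j)) · u_j.

Step by step this gives:
  u_1 = (1, -2, -1)
  u_2 = (-13/6, -2/3, -5/6)
  u_3 = (-1/7, -3/7, 5/7)

Orthogonality check:
  u_2 · u_1 = 0 (should be 0)
  u_3 · u_1 = 0 (should be 0)
  u_3 · u_2 = 0 (should be 0)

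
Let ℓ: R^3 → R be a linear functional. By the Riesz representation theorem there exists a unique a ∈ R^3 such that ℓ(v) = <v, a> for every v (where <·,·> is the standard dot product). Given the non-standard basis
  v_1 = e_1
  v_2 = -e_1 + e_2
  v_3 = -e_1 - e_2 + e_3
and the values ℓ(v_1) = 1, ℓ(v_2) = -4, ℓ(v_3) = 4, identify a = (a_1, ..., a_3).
a = (1, -3, 2)

Write a = (a_1, ..., a_3) in the standard basis. For each basis vector v_i, ℓ(v_i) = <v_i, a> is a linear equation in the a_j's. Collect the n equations into a matrix system V a = ℓ, where row i of V is v_i (expressed in the standard basis). Since V is invertible (lower-triangular with 1s on the diagonal, up to permutation), solve by back-substitution:
  V =
[[1, 0, 0],
 [-1, 1, 0],
 [-1, -1, 1]]
  V a = (1, -4, 4)
Solving gives a = (1, -3, 2).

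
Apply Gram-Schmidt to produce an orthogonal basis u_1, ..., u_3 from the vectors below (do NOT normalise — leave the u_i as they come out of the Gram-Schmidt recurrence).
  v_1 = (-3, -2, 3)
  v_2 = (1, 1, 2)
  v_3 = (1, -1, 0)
Orthogonal basis:
  u_1 = (-3, -2, 3)
  u_2 = (25/22, 12/11, 41/22)
  u_3 = (112/131, -144/131, 16/131)

Apply the Gram-Schmidt recurrence
  u_1 = v_1
  u_i = v_i − Σ_{j<i} ((v_i · u_j) / (u_j · u_j)) · u_j.

Step by step this gives:
  u_1 = (-3, -2, 3)
  u_2 = (25/22, 12/11, 41/22)
  u_3 = (112/131, -144/131, 16/131)

Orthogonality check:
  u_2 · u_1 = 0 (should be 0)
  u_3 · u_1 = 0 (should be 0)
  u_3 · u_2 = 0 (should be 0)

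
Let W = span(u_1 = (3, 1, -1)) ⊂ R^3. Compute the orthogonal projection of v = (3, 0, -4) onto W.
proj_W(v) = (39/11, 13/11, -13/11)

Set up U = [u_1 | ... | u_1] ∈ R^(3×1). The projector onto W = col(U) is P = U (U^T U)^(-1) U^T.
Compute U^T U =
  [11],
and U^T v = (13).
Solve U^T U · c = U^T v for the coefficients: c = (13/11). The projection is proj_W(v) = U c.
Check: (v - proj_W(v)) · u_1 = 0  (should be 0).
Result: proj_W(v) = (39/11, 13/11, -13/11).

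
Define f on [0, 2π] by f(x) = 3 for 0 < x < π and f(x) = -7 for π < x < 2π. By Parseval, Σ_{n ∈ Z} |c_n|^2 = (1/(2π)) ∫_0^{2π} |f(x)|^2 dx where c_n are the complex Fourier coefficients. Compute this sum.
Σ |c_n|^2 = 29

Parseval equates the L^2 energy of f (normalised by 1/(2π)) with the ℓ^2 sum of its Fourier coefficients: (1/(2π)) ∫_0^{2π} |f|^2 = Σ |c_n|^2.
Compute the left side: (1/(2π)) [∫_0^π 3^2 dx + ∫_π^{2π} (-7)^2 dx] = (1/(2π)) · (9π + 49π) = (9 + 49)/2 = 29.
So Σ_{n ∈ Z} |c_n|^2 = 29.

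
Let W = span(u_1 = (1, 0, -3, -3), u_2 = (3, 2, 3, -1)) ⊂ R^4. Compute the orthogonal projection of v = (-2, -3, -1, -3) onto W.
proj_W(v) = (-100/107, -99/107, -294/107, -96/107)

Set up U = [u_1 | ... | u_2] ∈ R^(4×2). The projector onto W = col(U) is P = U (U^T U)^(-1) U^T.
Compute U^T U =
  [19, -3]
  [-3, 23],
and U^T v = (10, -12).
Solve U^T U · c = U^T v for the coefficients: c = (97/214, -99/214). The projection is proj_W(v) = U c.
Check: (v - proj_W(v)) · u_1 = 0  (should be 0).
Check: (v - proj_W(v)) · u_2 = 0  (should be 0).
Result: proj_W(v) = (-100/107, -99/107, -294/107, -96/107).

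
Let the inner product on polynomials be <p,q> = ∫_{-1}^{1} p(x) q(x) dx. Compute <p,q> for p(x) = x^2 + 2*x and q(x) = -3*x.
<p,q> = -4

Expand the product: p(x)·q(x) = -3*x^3 - 6*x^2.
∫_{-1}^{1} of each monomial x^k gives [2/(k+1) if k even, 0 if k odd]. Integrating term-by-term (or equivalently evaluating the antiderivative F(x) = -3*x^4/4 - 2*x^3 at the endpoints):
  F(1) − F(−1) = -11/4 − (5/4) = -4.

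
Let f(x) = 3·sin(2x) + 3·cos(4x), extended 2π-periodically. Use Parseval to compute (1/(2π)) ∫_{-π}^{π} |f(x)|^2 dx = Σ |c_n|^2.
Σ |c_n|^2 = 9

Expand |f|^2 and use orthogonality of {sin(nx), cos(mx)} on [-π, π]:
  ∫_{-π}^{π} sin(nx)^2 dx = π, ∫ cos(mx)^2 dx = π, and cross terms integrate to 0.
So ∫_{-π}^{π} f(x)^2 dx = 3^2 · π + 3^2 · π = (9 + 9)π.
Divide by 2π: (9 + 9)/2 = 9.
By Parseval, this equals Σ |c_n|^2.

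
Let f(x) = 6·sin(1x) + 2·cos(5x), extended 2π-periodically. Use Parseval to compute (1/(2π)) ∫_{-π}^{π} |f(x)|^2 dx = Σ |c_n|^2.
Σ |c_n|^2 = 20

Expand |f|^2 and use orthogonality of {sin(nx), cos(mx)} on [-π, π]:
  ∫_{-π}^{π} sin(nx)^2 dx = π, ∫ cos(mx)^2 dx = π, and cross terms integrate to 0.
So ∫_{-π}^{π} f(x)^2 dx = 6^2 · π + 2^2 · π = (36 + 4)π.
Divide by 2π: (36 + 4)/2 = 20.
By Parseval, this equals Σ |c_n|^2.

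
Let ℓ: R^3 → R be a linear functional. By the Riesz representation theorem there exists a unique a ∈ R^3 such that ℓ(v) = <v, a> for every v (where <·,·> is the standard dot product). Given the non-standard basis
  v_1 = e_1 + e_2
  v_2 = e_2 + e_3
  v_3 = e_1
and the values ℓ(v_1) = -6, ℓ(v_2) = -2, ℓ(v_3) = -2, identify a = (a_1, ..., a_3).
a = (-2, -4, 2)

Write a = (a_1, ..., a_3) in the standard basis. For each basis vector v_i, ℓ(v_i) = <v_i, a> is a linear equation in the a_j's. Collect the n equations into a matrix system V a = ℓ, where row i of V is v_i (expressed in the standard basis). Since V is invertible (lower-triangular with 1s on the diagonal, up to permutation), solve by back-substitution:
  V =
[[1, 1, 0],
 [0, 1, 1],
 [1, 0, 0]]
  V a = (-6, -2, -2)
Solving gives a = (-2, -4, 2).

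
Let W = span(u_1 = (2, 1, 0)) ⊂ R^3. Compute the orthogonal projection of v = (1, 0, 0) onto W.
proj_W(v) = (4/5, 2/5, 0)

Set up U = [u_1 | ... | u_1] ∈ R^(3×1). The projector onto W = col(U) is P = U (U^T U)^(-1) U^T.
Compute U^T U =
  [5],
and U^T v = (2).
Solve U^T U · c = U^T v for the coefficients: c = (2/5). The projection is proj_W(v) = U c.
Check: (v - proj_W(v)) · u_1 = 0  (should be 0).
Result: proj_W(v) = (4/5, 2/5, 0).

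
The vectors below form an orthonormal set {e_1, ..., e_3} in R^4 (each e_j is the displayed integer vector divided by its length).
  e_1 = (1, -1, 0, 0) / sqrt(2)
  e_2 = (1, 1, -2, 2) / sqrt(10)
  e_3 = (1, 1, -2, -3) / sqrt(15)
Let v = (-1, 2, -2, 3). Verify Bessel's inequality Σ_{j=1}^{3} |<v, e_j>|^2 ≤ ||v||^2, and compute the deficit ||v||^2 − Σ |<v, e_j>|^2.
Σ |<v, e_j>|^2 = 53/3; ||v||^2 = 18; deficit = 1/3

Write each e_j = u_j / sqrt(<u_j, u_j>) where u_j is the displayed integer vector. Then <v, e_j> = <v, u_j> / sqrt(<u_j, u_j>), so |<v, e_j>|^2 = <v, u_j>^2 / <u_j, u_j>.
Coefficients: <v, e_1> = -3/sqrt(2), <v, e_2> = 11/sqrt(10), <v, e_3> = -4/sqrt(15).
Square and sum: Σ |<v, e_j>|^2 = 53/3.
Compute ||v||^2 = v·v = 18.
Deficit = 18 − 53/3 = 1/3 ≥ 0, confirming Bessel's inequality. (The deficit equals ||v − Σ <v,e_j> e_j||^2, the squared distance from v to span{e_j}.)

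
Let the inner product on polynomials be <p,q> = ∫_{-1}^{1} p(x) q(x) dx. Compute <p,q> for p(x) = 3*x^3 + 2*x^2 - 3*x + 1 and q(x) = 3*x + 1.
<p,q> = 14/15

Expand the product: p(x)·q(x) = 9*x^4 + 9*x^3 - 7*x^2 + 1.
∫_{-1}^{1} of each monomial x^k gives [2/(k+1) if k even, 0 if k odd]. Integrating term-by-term (or equivalently evaluating the antiderivative F(x) = 9*x^5/5 + 9*x^4/4 - 7*x^3/3 + x at the endpoints):
  F(1) − F(−1) = 163/60 − (107/60) = 14/15.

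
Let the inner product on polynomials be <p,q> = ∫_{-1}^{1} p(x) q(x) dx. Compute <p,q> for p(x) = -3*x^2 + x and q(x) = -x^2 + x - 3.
<p,q> = 118/15

Expand the product: p(x)·q(x) = 3*x^4 - 4*x^3 + 10*x^2 - 3*x.
∫_{-1}^{1} of each monomial x^k gives [2/(k+1) if k even, 0 if k odd]. Integrating term-by-term (or equivalently evaluating the antiderivative F(x) = 3*x^5/5 - x^4 + 10*x^3/3 - 3*x^2/2 at the endpoints):
  F(1) − F(−1) = 43/30 − (-193/30) = 118/15.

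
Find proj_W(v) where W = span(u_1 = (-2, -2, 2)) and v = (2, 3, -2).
proj_W(v) = (7/3, 7/3, -7/3)

Set up U = [u_1 | ... | u_1] ∈ R^(3×1). The projector onto W = col(U) is P = U (U^T U)^(-1) U^T.
Compute U^T U =
  [12],
and U^T v = (-14).
Solve U^T U · c = U^T v for the coefficients: c = (-7/6). The projection is proj_W(v) = U c.
Check: (v - proj_W(v)) · u_1 = 0  (should be 0).
Result: proj_W(v) = (7/3, 7/3, -7/3).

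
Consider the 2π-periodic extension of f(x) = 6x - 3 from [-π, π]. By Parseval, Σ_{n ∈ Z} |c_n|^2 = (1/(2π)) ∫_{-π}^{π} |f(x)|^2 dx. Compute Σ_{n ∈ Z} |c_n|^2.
Σ |c_n|^2 = 12π^2 + 9

Expand and integrate term by term over [-π, π]:
  ∫ (6x)^2 dx = 36·(2π^3/3); ∫ 2·6·(-3)·x dx = 0 (odd integrand); ∫ (-3)^2 dx = 9·2π.
So (1/(2π)) ∫_{-π}^{π} (6x - 3)^2 dx = 36π^2/3 + 9 = 12π^2 + 9.
Parseval ⇒ Σ |c_n|^2 = 12π^2 + 9.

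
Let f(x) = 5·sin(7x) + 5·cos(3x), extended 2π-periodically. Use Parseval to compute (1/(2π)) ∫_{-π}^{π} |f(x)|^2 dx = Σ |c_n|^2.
Σ |c_n|^2 = 25

Expand |f|^2 and use orthogonality of {sin(nx), cos(mx)} on [-π, π]:
  ∫_{-π}^{π} sin(nx)^2 dx = π, ∫ cos(mx)^2 dx = π, and cross terms integrate to 0.
So ∫_{-π}^{π} f(x)^2 dx = 5^2 · π + 5^2 · π = (25 + 25)π.
Divide by 2π: (25 + 25)/2 = 25.
By Parseval, this equals Σ |c_n|^2.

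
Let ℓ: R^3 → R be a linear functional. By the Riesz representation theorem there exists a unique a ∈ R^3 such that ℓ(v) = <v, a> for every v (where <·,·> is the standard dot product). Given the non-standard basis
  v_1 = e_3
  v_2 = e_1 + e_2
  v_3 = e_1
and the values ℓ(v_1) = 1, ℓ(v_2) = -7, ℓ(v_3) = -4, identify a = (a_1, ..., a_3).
a = (-4, -3, 1)

Write a = (a_1, ..., a_3) in the standard basis. For each basis vector v_i, ℓ(v_i) = <v_i, a> is a linear equation in the a_j's. Collect the n equations into a matrix system V a = ℓ, where row i of V is v_i (expressed in the standard basis). Since V is invertible (lower-triangular with 1s on the diagonal, up to permutation), solve by back-substitution:
  V =
[[0, 0, 1],
 [1, 1, 0],
 [1, 0, 0]]
  V a = (1, -7, -4)
Solving gives a = (-4, -3, 1).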